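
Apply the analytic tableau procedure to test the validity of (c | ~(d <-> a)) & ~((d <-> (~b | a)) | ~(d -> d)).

Assume the negation and expand:
Initial set: {~((c | ~(d <-> a)) & ~((d <-> (~b | a)) | ~(d -> d)))}.
~((c | ~(d <-> a)) & ~((d <-> (~b | a)) | ~(d -> d))): β-rule — branch into ~(c | ~(d <-> a))  //  ~~((d <-> (~b | a)) | ~(d -> d)).
  branch 1 (add ~(c | ~(d <-> a))):
    ~(c | ~(d <-> a)): α-rule — add ~c, ~~(d <-> a).
    ~~(d <-> a): β-rule — branch into d, a  //  ~d, ~a.
      branch 1.1 (add d, a):
        ○ open, literals {a=true, c=false, d=true}.
      branch 1.2 (add ~d, ~a):
        ○ open, literals {a=false, c=false, d=false}.
  branch 2 (add ~~((d <-> (~b | a)) | ~(d -> d))):
    ~~((d <-> (~b | a)) | ~(d -> d)): β-rule — branch into (d <-> (~b | a))  //  ~(d -> d).
      branch 2.1 (add (d <-> (~b | a))):
        (d <-> (~b | a)): β-rule — branch into d, (~b | a)  //  ~d, ~(~b | a).
          branch 2.1.1 (add d, (~b | a)):
            (~b | a): β-rule — branch into ~b  //  a.
              branch 2.1.1.1 (add ~b):
                ○ open, literals {b=false, d=true}.
              branch 2.1.1.2 (add a):
                ○ open, literals {a=true, d=true}.
          branch 2.1.2 (add ~d, ~(~b | a)):
            ~(~b | a): α-rule — add ~~b, ~a.
            ○ open, literals {a=false, b=true, d=false}.
      branch 2.2 (add ~(d -> d)):
        ~(d -> d): α-rule — add d, ~d.
        × closes — contains both d and ~d.
1 branch closed, 5 open.
An open branch gives a countermodel: a=true, c=false, d=true (unmentioned atoms arbitrary); under it the original formula is false.

Not valid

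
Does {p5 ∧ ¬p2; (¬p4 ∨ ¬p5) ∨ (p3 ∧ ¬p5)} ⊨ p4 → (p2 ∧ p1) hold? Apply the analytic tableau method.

Initial set: {(p5 ∧ ¬p2); ((¬p4 ∨ ¬p5) ∨ (p3 ∧ ¬p5)); ¬(p4 → (p2 ∧ p1))}.
(p5 ∧ ¬p2): α-rule — add p5, ¬p2.
¬(p4 → (p2 ∧ p1)): α-rule — add p4, ¬(p2 ∧ p1).
((¬p4 ∨ ¬p5) ∨ (p3 ∧ ¬p5)): β-rule — branch into (¬p4 ∨ ¬p5)  //  (p3 ∧ ¬p5).
  branch 1 (add (¬p4 ∨ ¬p5)):
    ¬(p2 ∧ p1): β-rule — branch into ¬p2  //  ¬p1.
      branch 1.1 (add ¬p2):
        (¬p4 ∨ ¬p5): β-rule — branch into ¬p4  //  ¬p5.
          branch 1.1.1 (add ¬p4):
            × closes — contains both p4 and ¬p4.
          branch 1.1.2 (add ¬p5):
            × closes — contains both p5 and ¬p5.
      branch 1.2 (add ¬p1):
        (¬p4 ∨ ¬p5): β-rule — branch into ¬p4  //  ¬p5.
          branch 1.2.1 (add ¬p4):
            × closes — contains both p4 and ¬p4.
          branch 1.2.2 (add ¬p5):
            × closes — contains both p5 and ¬p5.
  branch 2 (add (p3 ∧ ¬p5)):
    (p3 ∧ ¬p5): α-rule — add p3, ¬p5.
    × closes — contains both p5 and ¬p5.
All 5 branches close.
Every branch closed, so the premises entail the conclusion.

Yes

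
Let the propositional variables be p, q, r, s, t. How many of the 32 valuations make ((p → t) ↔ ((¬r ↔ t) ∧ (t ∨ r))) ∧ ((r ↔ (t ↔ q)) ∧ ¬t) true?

4

Initial set: {(((p → t) ↔ ((¬r ↔ t) ∧ (t ∨ r))) ∧ ((r ↔ (t ↔ q)) ∧ ¬t))}.
(((p → t) ↔ ((¬r ↔ t) ∧ (t ∨ r))) ∧ ((r ↔ (t ↔ q)) ∧ ¬t)): α-rule — add ((p → t) ↔ ((¬r ↔ t) ∧ (t ∨ r))), ((r ↔ (t ↔ q)) ∧ ¬t).
((r ↔ (t ↔ q)) ∧ ¬t): α-rule — add (r ↔ (t ↔ q)), ¬t.
((p → t) ↔ ((¬r ↔ t) ∧ (t ∨ r))): β-rule — branch into (p → t), ((¬r ↔ t) ∧ (t ∨ r))  //  ¬(p → t), ¬((¬r ↔ t) ∧ (t ∨ r)).
  branch 1 (add (p → t), ((¬r ↔ t) ∧ (t ∨ r))):
    ((¬r ↔ t) ∧ (t ∨ r)): α-rule — add (¬r ↔ t), (t ∨ r).
    (r ↔ (t ↔ q)): β-rule — branch into r, (t ↔ q)  //  ¬r, ¬(t ↔ q).
      branch 1.1 (add r, (t ↔ q)):
        (p → t): β-rule — branch into ¬p  //  t.
          branch 1.1.1 (add ¬p):
            (¬r ↔ t): β-rule — branch into ¬r, t  //  ¬¬r, ¬t.
              branch 1.1.1.1 (add ¬r, t):
                × closes — contains both r and ¬r.
              branch 1.1.1.2 (add ¬¬r, ¬t):
                (t ∨ r): β-rule — branch into t  //  r.
                  branch 1.1.1.2.1 (add t):
                    × closes — contains both t and ¬t.
                  branch 1.1.1.2.2 (add r):
                    (t ↔ q): β-rule — branch into t, q  //  ¬t, ¬q.
                      branch 1.1.1.2.2.1 (add t, q):
                        × closes — contains both t and ¬t.
                      branch 1.1.1.2.2.2 (add ¬t, ¬q):
                        ○ open, literals {p=0, q=0, r=1, t=0}.
          branch 1.1.2 (add t):
            × closes — contains both t and ¬t.
      branch 1.2 (add ¬r, ¬(t ↔ q)):
        (p → t): β-rule — branch into ¬p  //  t.
          branch 1.2.1 (add ¬p):
            (¬r ↔ t): β-rule — branch into ¬r, t  //  ¬¬r, ¬t.
              branch 1.2.1.1 (add ¬r, t):
                × closes — contains both t and ¬t.
              branch 1.2.1.2 (add ¬¬r, ¬t):
                × closes — contains both r and ¬r.
          branch 1.2.2 (add t):
            × closes — contains both t and ¬t.
  branch 2 (add ¬(p → t), ¬((¬r ↔ t) ∧ (t ∨ r))):
    ¬(p → t): α-rule — add p, ¬t.
    (r ↔ (t ↔ q)): β-rule — branch into r, (t ↔ q)  //  ¬r, ¬(t ↔ q).
      branch 2.1 (add r, (t ↔ q)):
        ¬((¬r ↔ t) ∧ (t ∨ r)): β-rule — branch into ¬(¬r ↔ t)  //  ¬(t ∨ r).
          branch 2.1.1 (add ¬(¬r ↔ t)):
            (t ↔ q): β-rule — branch into t, q  //  ¬t, ¬q.
              branch 2.1.1.1 (add t, q):
                × closes — contains both t and ¬t.
              branch 2.1.1.2 (add ¬t, ¬q):
                ¬(¬r ↔ t): β-rule — branch into ¬r, ¬t  //  ¬¬r, t.
                  branch 2.1.1.2.1 (add ¬r, ¬t):
                    × closes — contains both r and ¬r.
                  branch 2.1.1.2.2 (add ¬¬r, t):
                    × closes — contains both t and ¬t.
          branch 2.1.2 (add ¬(t ∨ r)):
            ¬(t ∨ r): α-rule — add ¬t, ¬r.
            × closes — contains both r and ¬r.
      branch 2.2 (add ¬r, ¬(t ↔ q)):
        ¬((¬r ↔ t) ∧ (t ∨ r)): β-rule — branch into ¬(¬r ↔ t)  //  ¬(t ∨ r).
          branch 2.2.1 (add ¬(¬r ↔ t)):
            ¬(t ↔ q): β-rule — branch into t, ¬q  //  ¬t, q.
              branch 2.2.1.1 (add t, ¬q):
                × closes — contains both t and ¬t.
              branch 2.2.1.2 (add ¬t, q):
                ¬(¬r ↔ t): β-rule — branch into ¬r, ¬t  //  ¬¬r, t.
                  branch 2.2.1.2.1 (add ¬r, ¬t):
                    ○ open, literals {p=1, q=1, r=0, t=0}.
                  branch 2.2.1.2.2 (add ¬¬r, t):
                    × closes — contains both r and ¬r.
          branch 2.2.2 (add ¬(t ∨ r)):
            ¬(t ∨ r): α-rule — add ¬t, ¬r.
            ¬(t ↔ q): β-rule — branch into t, ¬q  //  ¬t, q.
              branch 2.2.2.1 (add t, ¬q):
                × closes — contains both t and ¬t.
              branch 2.2.2.2 (add ¬t, q):
                ○ open, literals {p=1, q=1, r=0, t=0}.
14 branches closed, 3 open.
Each open branch fixes some atoms; the unmentioned ones are free. Counting distinct full assignments: branch {p=0, q=0, r=1, t=0} (s) contributes 2 new; branch {p=1, q=1, r=0, t=0} (s) contributes 2 new; branch {p=1, q=1, r=0, t=0} (s) contributes 0 new. Total: 4.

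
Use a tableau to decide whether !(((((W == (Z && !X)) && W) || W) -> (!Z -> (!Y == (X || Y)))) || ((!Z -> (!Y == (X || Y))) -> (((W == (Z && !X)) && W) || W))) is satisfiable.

Initial set: {!(((((W == (Z && !X)) && W) || W) -> (!Z -> (!Y == (X || Y)))) || ((!Z -> (!Y == (X || Y))) -> (((W == (Z && !X)) && W) || W)))}.
!(((((W == (Z && !X)) && W) || W) -> (!Z -> (!Y == (X || Y)))) || ((!Z -> (!Y == (X || Y))) -> (((W == (Z && !X)) && W) || W))): α-rule — add !((((W == (Z && !X)) && W) || W) -> (!Z -> (!Y == (X || Y)))), !((!Z -> (!Y == (X || Y))) -> (((W == (Z && !X)) && W) || W)).
!((((W == (Z && !X)) && W) || W) -> (!Z -> (!Y == (X || Y)))): α-rule — add (((W == (Z && !X)) && W) || W), !(!Z -> (!Y == (X || Y))).
!((!Z -> (!Y == (X || Y))) -> (((W == (Z && !X)) && W) || W)): α-rule — add (!Z -> (!Y == (X || Y))), !(((W == (Z && !X)) && W) || W).
!(!Z -> (!Y == (X || Y))): α-rule — add !Z, !(!Y == (X || Y)).
!(((W == (Z && !X)) && W) || W): α-rule — add !((W == (Z && !X)) && W), !W.
(((W == (Z && !X)) && W) || W): β-rule — branch into ((W == (Z && !X)) && W)  //  W.
  branch 1 (add ((W == (Z && !X)) && W)):
    ((W == (Z && !X)) && W): α-rule — add (W == (Z && !X)), W.
    × closes — contains both W and !W.
  branch 2 (add W):
    × closes — contains both W and !W.
All 2 branches close.
Every branch closed; the formula is unsatisfiable.

Unsatisfiable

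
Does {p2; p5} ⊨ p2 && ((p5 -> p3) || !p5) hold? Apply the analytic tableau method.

Initial set: {p2; p5; !(p2 && ((p5 -> p3) || !p5))}.
!(p2 && ((p5 -> p3) || !p5)): β-rule — branch into !p2  //  !((p5 -> p3) || !p5).
  branch 1 (add !p2):
    × closes — contains both p2 and !p2.
  branch 2 (add !((p5 -> p3) || !p5)):
    !((p5 -> p3) || !p5): α-rule — add !(p5 -> p3), !!p5.
    !(p5 -> p3): α-rule — add p5, !p3.
    ○ open, literals {p2=true, p3=false, p5=true}.
1 branch closed, 1 open.
An open branch gives a countermodel: p2=true, p3=false, p5=true (unmentioned atoms arbitrary); the premises hold there but the conclusion fails.

No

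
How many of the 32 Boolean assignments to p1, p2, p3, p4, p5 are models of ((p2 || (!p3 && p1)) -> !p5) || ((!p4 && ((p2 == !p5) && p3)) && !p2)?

22

Initial set: {(((p2 || (!p3 && p1)) -> !p5) || ((!p4 && ((p2 == !p5) && p3)) && !p2))}.
(((p2 || (!p3 && p1)) -> !p5) || ((!p4 && ((p2 == !p5) && p3)) && !p2)): β-rule — branch into ((p2 || (!p3 && p1)) -> !p5)  //  ((!p4 && ((p2 == !p5) && p3)) && !p2).
  branch 1 (add ((p2 || (!p3 && p1)) -> !p5)):
    ((p2 || (!p3 && p1)) -> !p5): β-rule — branch into !(p2 || (!p3 && p1))  //  !p5.
      branch 1.1 (add !(p2 || (!p3 && p1))):
        !(p2 || (!p3 && p1)): α-rule — add !p2, !(!p3 && p1).
        !(!p3 && p1): β-rule — branch into !!p3  //  !p1.
          branch 1.1.1 (add !!p3):
            ○ open, literals {p2=0, p3=1}.
          branch 1.1.2 (add !p1):
            ○ open, literals {p1=0, p2=0}.
      branch 1.2 (add !p5):
        ○ open, literals {p5=0}.
  branch 2 (add ((!p4 && ((p2 == !p5) && p3)) && !p2)):
    ((!p4 && ((p2 == !p5) && p3)) && !p2): α-rule — add (!p4 && ((p2 == !p5) && p3)), !p2.
    (!p4 && ((p2 == !p5) && p3)): α-rule — add !p4, ((p2 == !p5) && p3).
    ((p2 == !p5) && p3): α-rule — add (p2 == !p5), p3.
    (p2 == !p5): β-rule — branch into p2, !p5  //  !p2, !!p5.
      branch 2.1 (add p2, !p5):
        × closes — contains both p2 and !p2.
      branch 2.2 (add !p2, !!p5):
        ○ open, literals {p2=0, p3=1, p4=0, p5=1}.
1 branch closed, 4 open.
Each open branch fixes some atoms; the unmentioned ones are free. Counting distinct full assignments: branch {p2=0, p3=1} (p1, p4, p5) contributes 8 new; branch {p1=0, p2=0} (p3, p4, p5) contributes 4 new; branch {p5=0} (p1, p2, p3, p4) contributes 10 new; branch {p2=0, p3=1, p4=0, p5=1} (p1) contributes 0 new. Total: 22.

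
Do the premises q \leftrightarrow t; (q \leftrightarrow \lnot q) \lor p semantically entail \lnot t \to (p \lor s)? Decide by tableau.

Yes

Initial set: {(q \leftrightarrow t); ((q \leftrightarrow \lnot q) \lor p); \lnot (\lnot t \to (p \lor s))}.
\lnot (\lnot t \to (p \lor s)): α-rule — add \lnot t, \lnot (p \lor s).
\lnot (p \lor s): α-rule — add \lnot p, \lnot s.
(q \leftrightarrow t): β-rule — branch into q, t  //  \lnot q, \lnot t.
  branch 1 (add q, t):
    × closes — contains both t and \lnot t.
  branch 2 (add \lnot q, \lnot t):
    ((q \leftrightarrow \lnot q) \lor p): β-rule — branch into (q \leftrightarrow \lnot q)  //  p.
      branch 2.1 (add (q \leftrightarrow \lnot q)):
        (q \leftrightarrow \lnot q): β-rule — branch into q, \lnot q  //  \lnot q, \lnot \lnot q.
          branch 2.1.1 (add q, \lnot q):
            × closes — contains both q and \lnot q.
          branch 2.1.2 (add \lnot q, \lnot \lnot q):
            × closes — contains both q and \lnot q.
      branch 2.2 (add p):
        × closes — contains both p and \lnot p.
All 4 branches close.
Every branch closed, so the premises entail the conclusion.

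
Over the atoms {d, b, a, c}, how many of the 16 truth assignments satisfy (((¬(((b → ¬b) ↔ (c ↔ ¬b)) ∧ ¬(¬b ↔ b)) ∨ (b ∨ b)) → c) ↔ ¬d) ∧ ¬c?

4

Initial set: {((((¬(((b → ¬b) ↔ (c ↔ ¬b)) ∧ ¬(¬b ↔ b)) ∨ (b ∨ b)) → c) ↔ ¬d) ∧ ¬c)}.
((((¬(((b → ¬b) ↔ (c ↔ ¬b)) ∧ ¬(¬b ↔ b)) ∨ (b ∨ b)) → c) ↔ ¬d) ∧ ¬c): α-rule — add (((¬(((b → ¬b) ↔ (c ↔ ¬b)) ∧ ¬(¬b ↔ b)) ∨ (b ∨ b)) → c) ↔ ¬d), ¬c.
(((¬(((b → ¬b) ↔ (c ↔ ¬b)) ∧ ¬(¬b ↔ b)) ∨ (b ∨ b)) → c) ↔ ¬d): β-rule — branch into ((¬(((b → ¬b) ↔ (c ↔ ¬b)) ∧ ¬(¬b ↔ b)) ∨ (b ∨ b)) → c), ¬d  //  ¬((¬(((b → ¬b) ↔ (c ↔ ¬b)) ∧ ¬(¬b ↔ b)) ∨ (b ∨ b)) → c), ¬¬d.
  branch 1 (add ((¬(((b → ¬b) ↔ (c ↔ ¬b)) ∧ ¬(¬b ↔ b)) ∨ (b ∨ b)) → c), ¬d):
    ((¬(((b → ¬b) ↔ (c ↔ ¬b)) ∧ ¬(¬b ↔ b)) ∨ (b ∨ b)) → c): β-rule — branch into ¬(¬(((b → ¬b) ↔ (c ↔ ¬b)) ∧ ¬(¬b ↔ b)) ∨ (b ∨ b))  //  c.
      branch 1.1 (add ¬(¬(((b → ¬b) ↔ (c ↔ ¬b)) ∧ ¬(¬b ↔ b)) ∨ (b ∨ b))):
        ¬(¬(((b → ¬b) ↔ (c ↔ ¬b)) ∧ ¬(¬b ↔ b)) ∨ (b ∨ b)): α-rule — add ¬¬(((b → ¬b) ↔ (c ↔ ¬b)) ∧ ¬(¬b ↔ b)), ¬(b ∨ b).
        ¬¬(((b → ¬b) ↔ (c ↔ ¬b)) ∧ ¬(¬b ↔ b)): α-rule — add ((b → ¬b) ↔ (c ↔ ¬b)), ¬(¬b ↔ b).
        ¬(b ∨ b): α-rule — add ¬b, ¬b.
        ((b → ¬b) ↔ (c ↔ ¬b)): β-rule — branch into (b → ¬b), (c ↔ ¬b)  //  ¬(b → ¬b), ¬(c ↔ ¬b).
          branch 1.1.1 (add (b → ¬b), (c ↔ ¬b)):
            ¬(¬b ↔ b): β-rule — branch into ¬b, ¬b  //  ¬¬b, b.
              branch 1.1.1.1 (add ¬b, ¬b):
                (b → ¬b): β-rule — branch into ¬b  //  ¬b.
                  branch 1.1.1.1.1 (add ¬b):
                    (c ↔ ¬b): β-rule — branch into c, ¬b  //  ¬c, ¬¬b.
                      branch 1.1.1.1.1.1 (add c, ¬b):
                        × closes — contains both c and ¬c.
                      branch 1.1.1.1.1.2 (add ¬c, ¬¬b):
                        × closes — contains both b and ¬b.
                  branch 1.1.1.1.2 (add ¬b):
                    (c ↔ ¬b): β-rule — branch into c, ¬b  //  ¬c, ¬¬b.
                      branch 1.1.1.1.2.1 (add c, ¬b):
                        × closes — contains both c and ¬c.
                      branch 1.1.1.1.2.2 (add ¬c, ¬¬b):
                        × closes — contains both b and ¬b.
              branch 1.1.1.2 (add ¬¬b, b):
                × closes — contains both b and ¬b.
          branch 1.1.2 (add ¬(b → ¬b), ¬(c ↔ ¬b)):
            ¬(b → ¬b): α-rule — add b, ¬¬b.
            × closes — contains both b and ¬b.
      branch 1.2 (add c):
        × closes — contains both c and ¬c.
  branch 2 (add ¬((¬(((b → ¬b) ↔ (c ↔ ¬b)) ∧ ¬(¬b ↔ b)) ∨ (b ∨ b)) → c), ¬¬d):
    ¬((¬(((b → ¬b) ↔ (c ↔ ¬b)) ∧ ¬(¬b ↔ b)) ∨ (b ∨ b)) → c): α-rule — add (¬(((b → ¬b) ↔ (c ↔ ¬b)) ∧ ¬(¬b ↔ b)) ∨ (b ∨ b)), ¬c.
    (¬(((b → ¬b) ↔ (c ↔ ¬b)) ∧ ¬(¬b ↔ b)) ∨ (b ∨ b)): β-rule — branch into ¬(((b → ¬b) ↔ (c ↔ ¬b)) ∧ ¬(¬b ↔ b))  //  (b ∨ b).
      branch 2.1 (add ¬(((b → ¬b) ↔ (c ↔ ¬b)) ∧ ¬(¬b ↔ b))):
        ¬(((b → ¬b) ↔ (c ↔ ¬b)) ∧ ¬(¬b ↔ b)): β-rule — branch into ¬((b → ¬b) ↔ (c ↔ ¬b))  //  ¬¬(¬b ↔ b).
          branch 2.1.1 (add ¬((b → ¬b) ↔ (c ↔ ¬b))):
            ¬((b → ¬b) ↔ (c ↔ ¬b)): β-rule — branch into (b → ¬b), ¬(c ↔ ¬b)  //  ¬(b → ¬b), (c ↔ ¬b).
              branch 2.1.1.1 (add (b → ¬b), ¬(c ↔ ¬b)):
                (b → ¬b): β-rule — branch into ¬b  //  ¬b.
                  branch 2.1.1.1.1 (add ¬b):
                    ¬(c ↔ ¬b): β-rule — branch into c, ¬¬b  //  ¬c, ¬b.
                      branch 2.1.1.1.1.1 (add c, ¬¬b):
                        × closes — contains both c and ¬c.
                      branch 2.1.1.1.1.2 (add ¬c, ¬b):
                        ○ open, literals {b=F, c=F, d=T}.
                  branch 2.1.1.1.2 (add ¬b):
                    ¬(c ↔ ¬b): β-rule — branch into c, ¬¬b  //  ¬c, ¬b.
                      branch 2.1.1.1.2.1 (add c, ¬¬b):
                        × closes — contains both c and ¬c.
                      branch 2.1.1.1.2.2 (add ¬c, ¬b):
                        ○ open, literals {b=F, c=F, d=T}.
              branch 2.1.1.2 (add ¬(b → ¬b), (c ↔ ¬b)):
                ¬(b → ¬b): α-rule — add b, ¬¬b.
                (c ↔ ¬b): β-rule — branch into c, ¬b  //  ¬c, ¬¬b.
                  branch 2.1.1.2.1 (add c, ¬b):
                    × closes — contains both c and ¬c.
                  branch 2.1.1.2.2 (add ¬c, ¬¬b):
                    ○ open, literals {b=T, c=F, d=T}.
          branch 2.1.2 (add ¬¬(¬b ↔ b)):
            ¬¬(¬b ↔ b): β-rule — branch into ¬b, b  //  ¬¬b, ¬b.
              branch 2.1.2.1 (add ¬b, b):
                × closes — contains both b and ¬b.
              branch 2.1.2.2 (add ¬¬b, ¬b):
                × closes — contains both b and ¬b.
      branch 2.2 (add (b ∨ b)):
        (b ∨ b): β-rule — branch into b  //  b.
          branch 2.2.1 (add b):
            ○ open, literals {b=T, c=F, d=T}.
          branch 2.2.2 (add b):
            ○ open, literals {b=T, c=F, d=T}.
12 branches closed, 5 open.
Each open branch fixes some atoms; the unmentioned ones are free. Counting distinct full assignments: branch {b=F, c=F, d=T} (a) contributes 2 new; branch {b=F, c=F, d=T} (a) contributes 0 new; branch {b=T, c=F, d=T} (a) contributes 2 new; branch {b=T, c=F, d=T} (a) contributes 0 new; branch {b=T, c=F, d=T} (a) contributes 0 new. Total: 4.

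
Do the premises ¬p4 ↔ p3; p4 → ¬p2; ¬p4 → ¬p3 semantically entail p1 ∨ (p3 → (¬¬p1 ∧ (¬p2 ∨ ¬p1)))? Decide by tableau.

Initial set: {(¬p4 ↔ p3); (p4 → ¬p2); (¬p4 → ¬p3); ¬(p1 ∨ (p3 → (¬¬p1 ∧ (¬p2 ∨ ¬p1))))}.
¬(p1 ∨ (p3 → (¬¬p1 ∧ (¬p2 ∨ ¬p1)))): α-rule — add ¬p1, ¬(p3 → (¬¬p1 ∧ (¬p2 ∨ ¬p1))).
¬(p3 → (¬¬p1 ∧ (¬p2 ∨ ¬p1))): α-rule — add p3, ¬(¬¬p1 ∧ (¬p2 ∨ ¬p1)).
(¬p4 ↔ p3): β-rule — branch into ¬p4, p3  //  ¬¬p4, ¬p3.
  branch 1 (add ¬p4, p3):
    (p4 → ¬p2): β-rule — branch into ¬p4  //  ¬p2.
      branch 1.1 (add ¬p4):
        (¬p4 → ¬p3): β-rule — branch into ¬¬p4  //  ¬p3.
          branch 1.1.1 (add ¬¬p4):
            × closes — contains both p4 and ¬p4.
          branch 1.1.2 (add ¬p3):
            × closes — contains both p3 and ¬p3.
      branch 1.2 (add ¬p2):
        (¬p4 → ¬p3): β-rule — branch into ¬¬p4  //  ¬p3.
          branch 1.2.1 (add ¬¬p4):
            × closes — contains both p4 and ¬p4.
          branch 1.2.2 (add ¬p3):
            × closes — contains both p3 and ¬p3.
  branch 2 (add ¬¬p4, ¬p3):
    × closes — contains both p3 and ¬p3.
All 5 branches close.
Every branch closed, so the premises entail the conclusion.

Yes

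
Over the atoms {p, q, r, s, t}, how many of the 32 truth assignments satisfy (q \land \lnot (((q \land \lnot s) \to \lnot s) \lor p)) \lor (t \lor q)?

Initial set: {((q \land \lnot (((q \land \lnot s) \to \lnot s) \lor p)) \lor (t \lor q))}.
((q \land \lnot (((q \land \lnot s) \to \lnot s) \lor p)) \lor (t \lor q)): β-rule — branch into (q \land \lnot (((q \land \lnot s) \to \lnot s) \lor p))  //  (t \lor q).
  branch 1 (add (q \land \lnot (((q \land \lnot s) \to \lnot s) \lor p))):
    (q \land \lnot (((q \land \lnot s) \to \lnot s) \lor p)): α-rule — add q, \lnot (((q \land \lnot s) \to \lnot s) \lor p).
    \lnot (((q \land \lnot s) \to \lnot s) \lor p): α-rule — add \lnot ((q \land \lnot s) \to \lnot s), \lnot p.
    \lnot ((q \land \lnot s) \to \lnot s): α-rule — add (q \land \lnot s), \lnot \lnot s.
    (q \land \lnot s): α-rule — add q, \lnot s.
    × closes — contains both s and \lnot s.
  branch 2 (add (t \lor q)):
    (t \lor q): β-rule — branch into t  //  q.
      branch 2.1 (add t):
        ○ open, literals {t=1}.
      branch 2.2 (add q):
        ○ open, literals {q=1}.
1 branch closed, 2 open.
Each open branch fixes some atoms; the unmentioned ones are free. Counting distinct full assignments: branch {t=1} (p, q, r, s) contributes 16 new; branch {q=1} (p, r, s, t) contributes 8 new. Total: 24.

24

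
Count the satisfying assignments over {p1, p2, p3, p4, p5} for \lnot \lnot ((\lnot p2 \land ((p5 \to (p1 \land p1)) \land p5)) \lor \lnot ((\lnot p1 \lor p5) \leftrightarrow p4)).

18

Initial set: {T \lnot \lnot ((\lnot p2 \land ((p5 \to (p1 \land p1)) \land p5)) \lor \lnot ((\lnot p1 \lor p5) \leftrightarrow p4))}.
T \lnot \lnot ((\lnot p2 \land ((p5 \to (p1 \land p1)) \land p5)) \lor \lnot ((\lnot p1 \lor p5) \leftrightarrow p4)): drop double negation, giving T ((\lnot p2 \land ((p5 \to (p1 \land p1)) \land p5)) \lor \lnot ((\lnot p1 \lor p5) \leftrightarrow p4)).
T ((\lnot p2 \land ((p5 \to (p1 \land p1)) \land p5)) \lor \lnot ((\lnot p1 \lor p5) \leftrightarrow p4)): β-rule — branch into T (\lnot p2 \land ((p5 \to (p1 \land p1)) \land p5))  //  T \lnot ((\lnot p1 \lor p5) \leftrightarrow p4).
  branch 1 (add T (\lnot p2 \land ((p5 \to (p1 \land p1)) \land p5))):
    T (\lnot p2 \land ((p5 \to (p1 \land p1)) \land p5)): α-rule — add T \lnot p2, T ((p5 \to (p1 \land p1)) \land p5).
    T ((p5 \to (p1 \land p1)) \land p5): α-rule — add T (p5 \to (p1 \land p1)), T p5.
    T (p5 \to (p1 \land p1)): β-rule — branch into F p5  //  T (p1 \land p1).
      branch 1.1 (add F p5):
        × closes — contains both p5 and \lnot p5.
      branch 1.2 (add T (p1 \land p1)):
        T (p1 \land p1): α-rule — add T p1, T p1.
        ○ open, literals {p1=T, p2=F, p5=T}.
  branch 2 (add T \lnot ((\lnot p1 \lor p5) \leftrightarrow p4)):
    T \lnot ((\lnot p1 \lor p5) \leftrightarrow p4): β-rule — branch into T (\lnot p1 \lor p5), F p4  //  F (\lnot p1 \lor p5), T p4.
      branch 2.1 (add T (\lnot p1 \lor p5), F p4):
        T (\lnot p1 \lor p5): β-rule — branch into T \lnot p1  //  T p5.
          branch 2.1.1 (add T \lnot p1):
            ○ open, literals {p1=F, p4=F}.
          branch 2.1.2 (add T p5):
            ○ open, literals {p4=F, p5=T}.
      branch 2.2 (add F (\lnot p1 \lor p5), T p4):
        F (\lnot p1 \lor p5): α-rule — add F \lnot p1, F p5.
        ○ open, literals {p1=T, p4=T, p5=F}.
1 branch closed, 4 open.
Each open branch fixes some atoms; the unmentioned ones are free. Counting distinct full assignments: branch {p1=T, p2=F, p5=T} (p3, p4) contributes 4 new; branch {p1=F, p4=F} (p2, p3, p5) contributes 8 new; branch {p4=F, p5=T} (p1, p2, p3) contributes 2 new; branch {p1=T, p4=T, p5=F} (p2, p3) contributes 4 new. Total: 18.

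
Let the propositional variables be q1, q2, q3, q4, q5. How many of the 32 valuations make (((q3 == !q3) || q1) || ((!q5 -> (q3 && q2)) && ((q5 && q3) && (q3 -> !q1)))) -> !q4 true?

22

Initial set: {((((q3 == !q3) || q1) || ((!q5 -> (q3 && q2)) && ((q5 && q3) && (q3 -> !q1)))) -> !q4)}.
((((q3 == !q3) || q1) || ((!q5 -> (q3 && q2)) && ((q5 && q3) && (q3 -> !q1)))) -> !q4): β-rule — branch into !(((q3 == !q3) || q1) || ((!q5 -> (q3 && q2)) && ((q5 && q3) && (q3 -> !q1))))  //  !q4.
  branch 1 (add !(((q3 == !q3) || q1) || ((!q5 -> (q3 && q2)) && ((q5 && q3) && (q3 -> !q1))))):
    !(((q3 == !q3) || q1) || ((!q5 -> (q3 && q2)) && ((q5 && q3) && (q3 -> !q1)))): α-rule — add !((q3 == !q3) || q1), !((!q5 -> (q3 && q2)) && ((q5 && q3) && (q3 -> !q1))).
    !((q3 == !q3) || q1): α-rule — add !(q3 == !q3), !q1.
    !((!q5 -> (q3 && q2)) && ((q5 && q3) && (q3 -> !q1))): β-rule — branch into !(!q5 -> (q3 && q2))  //  !((q5 && q3) && (q3 -> !q1)).
      branch 1.1 (add !(!q5 -> (q3 && q2))):
        !(!q5 -> (q3 && q2)): α-rule — add !q5, !(q3 && q2).
        !(q3 == !q3): β-rule — branch into q3, !!q3  //  !q3, !q3.
          branch 1.1.1 (add q3, !!q3):
            !(q3 && q2): β-rule — branch into !q3  //  !q2.
              branch 1.1.1.1 (add !q3):
                × closes — contains both q3 and !q3.
              branch 1.1.1.2 (add !q2):
                ○ open, literals {q1=false, q2=false, q3=true, q5=false}.
          branch 1.1.2 (add !q3, !q3):
            !(q3 && q2): β-rule — branch into !q3  //  !q2.
              branch 1.1.2.1 (add !q3):
                ○ open, literals {q1=false, q3=false, q5=false}.
              branch 1.1.2.2 (add !q2):
                ○ open, literals {q1=false, q2=false, q3=false, q5=false}.
      branch 1.2 (add !((q5 && q3) && (q3 -> !q1))):
        !(q3 == !q3): β-rule — branch into q3, !!q3  //  !q3, !q3.
          branch 1.2.1 (add q3, !!q3):
            !((q5 && q3) && (q3 -> !q1)): β-rule — branch into !(q5 && q3)  //  !(q3 -> !q1).
              branch 1.2.1.1 (add !(q5 && q3)):
                !(q5 && q3): β-rule — branch into !q5  //  !q3.
                  branch 1.2.1.1.1 (add !q5):
                    ○ open, literals {q1=false, q3=true, q5=false}.
                  branch 1.2.1.1.2 (add !q3):
                    × closes — contains both q3 and !q3.
              branch 1.2.1.2 (add !(q3 -> !q1)):
                !(q3 -> !q1): α-rule — add q3, !!q1.
                × closes — contains both q1 and !q1.
          branch 1.2.2 (add !q3, !q3):
            !((q5 && q3) && (q3 -> !q1)): β-rule — branch into !(q5 && q3)  //  !(q3 -> !q1).
              branch 1.2.2.1 (add !(q5 && q3)):
                !(q5 && q3): β-rule — branch into !q5  //  !q3.
                  branch 1.2.2.1.1 (add !q5):
                    ○ open, literals {q1=false, q3=false, q5=false}.
                  branch 1.2.2.1.2 (add !q3):
                    ○ open, literals {q1=false, q3=false}.
              branch 1.2.2.2 (add !(q3 -> !q1)):
                !(q3 -> !q1): α-rule — add q3, !!q1.
                × closes — contains both q3 and !q3.
  branch 2 (add !q4):
    ○ open, literals {q4=false}.
4 branches closed, 7 open.
Each open branch fixes some atoms; the unmentioned ones are free. Counting distinct full assignments: branch {q1=false, q2=false, q3=true, q5=false} (q4) contributes 2 new; branch {q1=false, q3=false, q5=false} (q2, q4) contributes 4 new; branch {q1=false, q2=false, q3=false, q5=false} (q4) contributes 0 new; branch {q1=false, q3=true, q5=false} (q2, q4) contributes 2 new; branch {q1=false, q3=false, q5=false} (q2, q4) contributes 0 new; branch {q1=false, q3=false} (q2, q4, q5) contributes 4 new; branch {q4=false} (q1, q2, q3, q5) contributes 10 new. Total: 22.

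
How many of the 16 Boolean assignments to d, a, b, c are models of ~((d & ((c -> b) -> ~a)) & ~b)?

13

Initial set: {~((d & ((c -> b) -> ~a)) & ~b)}.
~((d & ((c -> b) -> ~a)) & ~b): β-rule — branch into ~(d & ((c -> b) -> ~a))  //  ~~b.
  branch 1 (add ~(d & ((c -> b) -> ~a))):
    ~(d & ((c -> b) -> ~a)): β-rule — branch into ~d  //  ~((c -> b) -> ~a).
      branch 1.1 (add ~d):
        ○ open, literals {d=0}.
      branch 1.2 (add ~((c -> b) -> ~a)):
        ~((c -> b) -> ~a): α-rule — add (c -> b), ~~a.
        (c -> b): β-rule — branch into ~c  //  b.
          branch 1.2.1 (add ~c):
            ○ open, literals {a=1, c=0}.
          branch 1.2.2 (add b):
            ○ open, literals {a=1, b=1}.
  branch 2 (add ~~b):
    ○ open, literals {b=1}.
0 branches closed, 4 open.
Each open branch fixes some atoms; the unmentioned ones are free. Counting distinct full assignments: branch {d=0} (a, b, c) contributes 8 new; branch {a=1, c=0} (d, b) contributes 2 new; branch {a=1, b=1} (d, c) contributes 1 new; branch {b=1} (d, a, c) contributes 2 new. Total: 13.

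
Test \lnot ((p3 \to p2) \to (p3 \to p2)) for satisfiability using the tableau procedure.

Initial set: {\lnot ((p3 \to p2) \to (p3 \to p2))}.
\lnot ((p3 \to p2) \to (p3 \to p2)): α-rule — add (p3 \to p2), \lnot (p3 \to p2).
\lnot (p3 \to p2): α-rule — add p3, \lnot p2.
(p3 \to p2): β-rule — branch into \lnot p3  //  p2.
  branch 1 (add \lnot p3):
    × closes — contains both p3 and \lnot p3.
  branch 2 (add p2):
    × closes — contains both p2 and \lnot p2.
All 2 branches close.
Every branch closed; the formula is unsatisfiable.

Unsatisfiable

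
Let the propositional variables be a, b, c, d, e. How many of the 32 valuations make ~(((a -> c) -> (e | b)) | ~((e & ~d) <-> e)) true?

Initial set: {T ~(((a -> c) -> (e | b)) | ~((e & ~d) <-> e))}.
T ~(((a -> c) -> (e | b)) | ~((e & ~d) <-> e)): α-rule — add F ((a -> c) -> (e | b)), F ~((e & ~d) <-> e).
F ((a -> c) -> (e | b)): α-rule — add T (a -> c), F (e | b).
F (e | b): α-rule — add F e, F b.
F ~((e & ~d) <-> e): β-rule — branch into T (e & ~d), T e  //  F (e & ~d), F e.
  branch 1 (add T (e & ~d), T e):
    × closes — contains both e and ~e.
  branch 2 (add F (e & ~d), F e):
    T (a -> c): β-rule — branch into F a  //  T c.
      branch 2.1 (add F a):
        F (e & ~d): β-rule — branch into F e  //  F ~d.
          branch 2.1.1 (add F e):
            ○ open, literals {a=F, b=F, e=F}.
          branch 2.1.2 (add F ~d):
            ○ open, literals {a=F, b=F, d=T, e=F}.
      branch 2.2 (add T c):
        F (e & ~d): β-rule — branch into F e  //  F ~d.
          branch 2.2.1 (add F e):
            ○ open, literals {b=F, c=T, e=F}.
          branch 2.2.2 (add F ~d):
            ○ open, literals {b=F, c=T, d=T, e=F}.
1 branch closed, 4 open.
Each open branch fixes some atoms; the unmentioned ones are free. Counting distinct full assignments: branch {a=F, b=F, e=F} (c, d) contributes 4 new; branch {a=F, b=F, d=T, e=F} (c) contributes 0 new; branch {b=F, c=T, e=F} (a, d) contributes 2 new; branch {b=F, c=T, d=T, e=F} (a) contributes 0 new. Total: 6.

6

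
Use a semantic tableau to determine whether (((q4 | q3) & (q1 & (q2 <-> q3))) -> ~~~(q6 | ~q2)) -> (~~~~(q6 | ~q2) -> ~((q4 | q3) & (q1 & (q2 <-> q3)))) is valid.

Assume the negation and expand:
Initial set: {F ((((q4 | q3) & (q1 & (q2 <-> q3))) -> ~~~(q6 | ~q2)) -> (~~~~(q6 | ~q2) -> ~((q4 | q3) & (q1 & (q2 <-> q3)))))}.
F ((((q4 | q3) & (q1 & (q2 <-> q3))) -> ~~~(q6 | ~q2)) -> (~~~~(q6 | ~q2) -> ~((q4 | q3) & (q1 & (q2 <-> q3))))): α-rule — add T (((q4 | q3) & (q1 & (q2 <-> q3))) -> ~~~(q6 | ~q2)), F (~~~~(q6 | ~q2) -> ~((q4 | q3) & (q1 & (q2 <-> q3)))).
F (~~~~(q6 | ~q2) -> ~((q4 | q3) & (q1 & (q2 <-> q3)))): α-rule — add T ~~~~(q6 | ~q2), F ~((q4 | q3) & (q1 & (q2 <-> q3))).
T ~~~~(q6 | ~q2): drop double negation, giving T ~~(q6 | ~q2).
F ~((q4 | q3) & (q1 & (q2 <-> q3))): α-rule — add T (q4 | q3), T (q1 & (q2 <-> q3)).
T ~~(q6 | ~q2): drop double negation, giving T (q6 | ~q2).
T (q1 & (q2 <-> q3)): α-rule — add T q1, T (q2 <-> q3).
T (((q4 | q3) & (q1 & (q2 <-> q3))) -> ~~~(q6 | ~q2)): β-rule — branch into F ((q4 | q3) & (q1 & (q2 <-> q3)))  //  T ~~~(q6 | ~q2).
  branch 1 (add F ((q4 | q3) & (q1 & (q2 <-> q3)))):
    T (q4 | q3): β-rule — branch into T q4  //  T q3.
      branch 1.1 (add T q4):
        T (q6 | ~q2): β-rule — branch into T q6  //  T ~q2.
          branch 1.1.1 (add T q6):
            T (q2 <-> q3): β-rule — branch into T q2, T q3  //  F q2, F q3.
              branch 1.1.1.1 (add T q2, T q3):
                F ((q4 | q3) & (q1 & (q2 <-> q3))): β-rule — branch into F (q4 | q3)  //  F (q1 & (q2 <-> q3)).
                  branch 1.1.1.1.1 (add F (q4 | q3)):
                    F (q4 | q3): α-rule — add F q4, F q3.
                    × closes — contains both q4 and ~q4.
                  branch 1.1.1.1.2 (add F (q1 & (q2 <-> q3))):
                    F (q1 & (q2 <-> q3)): β-rule — branch into F q1  //  F (q2 <-> q3).
                      branch 1.1.1.1.2.1 (add F q1):
                        × closes — contains both q1 and ~q1.
                      branch 1.1.1.1.2.2 (add F (q2 <-> q3)):
                        F (q2 <-> q3): β-rule — branch into T q2, F q3  //  F q2, T q3.
                          branch 1.1.1.1.2.2.1 (add T q2, F q3):
                            × closes — contains both q3 and ~q3.
                          branch 1.1.1.1.2.2.2 (add F q2, T q3):
                            × closes — contains both q2 and ~q2.
              branch 1.1.1.2 (add F q2, F q3):
                F ((q4 | q3) & (q1 & (q2 <-> q3))): β-rule — branch into F (q4 | q3)  //  F (q1 & (q2 <-> q3)).
                  branch 1.1.1.2.1 (add F (q4 | q3)):
                    F (q4 | q3): α-rule — add F q4, F q3.
                    × closes — contains both q4 and ~q4.
                  branch 1.1.1.2.2 (add F (q1 & (q2 <-> q3))):
                    F (q1 & (q2 <-> q3)): β-rule — branch into F q1  //  F (q2 <-> q3).
                      branch 1.1.1.2.2.1 (add F q1):
                        × closes — contains both q1 and ~q1.
                      branch 1.1.1.2.2.2 (add F (q2 <-> q3)):
                        F (q2 <-> q3): β-rule — branch into T q2, F q3  //  F q2, T q3.
                          branch 1.1.1.2.2.2.1 (add T q2, F q3):
                            × closes — contains both q2 and ~q2.
                          branch 1.1.1.2.2.2.2 (add F q2, T q3):
                            × closes — contains both q3 and ~q3.
          branch 1.1.2 (add T ~q2):
            T (q2 <-> q3): β-rule — branch into T q2, T q3  //  F q2, F q3.
              branch 1.1.2.1 (add T q2, T q3):
                × closes — contains both q2 and ~q2.
              branch 1.1.2.2 (add F q2, F q3):
                F ((q4 | q3) & (q1 & (q2 <-> q3))): β-rule — branch into F (q4 | q3)  //  F (q1 & (q2 <-> q3)).
                  branch 1.1.2.2.1 (add F (q4 | q3)):
                    F (q4 | q3): α-rule — add F q4, F q3.
                    × closes — contains both q4 and ~q4.
                  branch 1.1.2.2.2 (add F (q1 & (q2 <-> q3))):
                    F (q1 & (q2 <-> q3)): β-rule — branch into F q1  //  F (q2 <-> q3).
                      branch 1.1.2.2.2.1 (add F q1):
                        × closes — contains both q1 and ~q1.
                      branch 1.1.2.2.2.2 (add F (q2 <-> q3)):
                        F (q2 <-> q3): β-rule — branch into T q2, F q3  //  F q2, T q3.
                          branch 1.1.2.2.2.2.1 (add T q2, F q3):
                            × closes — contains both q2 and ~q2.
                          branch 1.1.2.2.2.2.2 (add F q2, T q3):
                            × closes — contains both q3 and ~q3.
      branch 1.2 (add T q3):
        T (q6 | ~q2): β-rule — branch into T q6  //  T ~q2.
          branch 1.2.1 (add T q6):
            T (q2 <-> q3): β-rule — branch into T q2, T q3  //  F q2, F q3.
              branch 1.2.1.1 (add T q2, T q3):
                F ((q4 | q3) & (q1 & (q2 <-> q3))): β-rule — branch into F (q4 | q3)  //  F (q1 & (q2 <-> q3)).
                  branch 1.2.1.1.1 (add F (q4 | q3)):
                    F (q4 | q3): α-rule — add F q4, F q3.
                    × closes — contains both q3 and ~q3.
                  branch 1.2.1.1.2 (add F (q1 & (q2 <-> q3))):
                    F (q1 & (q2 <-> q3)): β-rule — branch into F q1  //  F (q2 <-> q3).
                      branch 1.2.1.1.2.1 (add F q1):
                        × closes — contains both q1 and ~q1.
                      branch 1.2.1.1.2.2 (add F (q2 <-> q3)):
                        F (q2 <-> q3): β-rule — branch into T q2, F q3  //  F q2, T q3.
                          branch 1.2.1.1.2.2.1 (add T q2, F q3):
                            × closes — contains both q3 and ~q3.
                          branch 1.2.1.1.2.2.2 (add F q2, T q3):
                            × closes — contains both q2 and ~q2.
              branch 1.2.1.2 (add F q2, F q3):
                × closes — contains both q3 and ~q3.
          branch 1.2.2 (add T ~q2):
            T (q2 <-> q3): β-rule — branch into T q2, T q3  //  F q2, F q3.
              branch 1.2.2.1 (add T q2, T q3):
                × closes — contains both q2 and ~q2.
              branch 1.2.2.2 (add F q2, F q3):
                × closes — contains both q3 and ~q3.
  branch 2 (add T ~~~(q6 | ~q2)):
    T ~~~(q6 | ~q2): drop double negation, giving T ~(q6 | ~q2).
    T ~(q6 | ~q2): α-rule — add F q6, F ~q2.
    T (q4 | q3): β-rule — branch into T q4  //  T q3.
      branch 2.1 (add T q4):
        T (q6 | ~q2): β-rule — branch into T q6  //  T ~q2.
          branch 2.1.1 (add T q6):
            × closes — contains both q6 and ~q6.
          branch 2.1.2 (add T ~q2):
            × closes — contains both q2 and ~q2.
      branch 2.2 (add T q3):
        T (q6 | ~q2): β-rule — branch into T q6  //  T ~q2.
          branch 2.2.1 (add T q6):
            × closes — contains both q6 and ~q6.
          branch 2.2.2 (add T ~q2):
            × closes — contains both q2 and ~q2.
All 24 branches close.
Every branch closed, so the negation is unsatisfiable and the formula is valid.

Valid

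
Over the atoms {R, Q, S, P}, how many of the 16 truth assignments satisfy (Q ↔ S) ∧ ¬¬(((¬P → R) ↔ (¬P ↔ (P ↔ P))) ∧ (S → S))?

Initial set: {((Q ↔ S) ∧ ¬¬(((¬P → R) ↔ (¬P ↔ (P ↔ P))) ∧ (S → S)))}.
((Q ↔ S) ∧ ¬¬(((¬P → R) ↔ (¬P ↔ (P ↔ P))) ∧ (S → S))): α-rule — add (Q ↔ S), ¬¬(((¬P → R) ↔ (¬P ↔ (P ↔ P))) ∧ (S → S)).
¬¬(((¬P → R) ↔ (¬P ↔ (P ↔ P))) ∧ (S → S)): drop double negation, giving (((¬P → R) ↔ (¬P ↔ (P ↔ P))) ∧ (S → S)).
(((¬P → R) ↔ (¬P ↔ (P ↔ P))) ∧ (S → S)): α-rule — add ((¬P → R) ↔ (¬P ↔ (P ↔ P))), (S → S).
(Q ↔ S): β-rule — branch into Q, S  //  ¬Q, ¬S.
  branch 1 (add Q, S):
    ((¬P → R) ↔ (¬P ↔ (P ↔ P))): β-rule — branch into (¬P → R), (¬P ↔ (P ↔ P))  //  ¬(¬P → R), ¬(¬P ↔ (P ↔ P)).
      branch 1.1 (add (¬P → R), (¬P ↔ (P ↔ P))):
        (S → S): β-rule — branch into ¬S  //  S.
          branch 1.1.1 (add ¬S):
            × closes — contains both S and ¬S.
          branch 1.1.2 (add S):
            (¬P → R): β-rule — branch into ¬¬P  //  R.
              branch 1.1.2.1 (add ¬¬P):
                (¬P ↔ (P ↔ P)): β-rule — branch into ¬P, (P ↔ P)  //  ¬¬P, ¬(P ↔ P).
                  branch 1.1.2.1.1 (add ¬P, (P ↔ P)):
                    × closes — contains both P and ¬P.
                  branch 1.1.2.1.2 (add ¬¬P, ¬(P ↔ P)):
                    ¬(P ↔ P): β-rule — branch into P, ¬P  //  ¬P, P.
                      branch 1.1.2.1.2.1 (add P, ¬P):
                        × closes — contains both P and ¬P.
                      branch 1.1.2.1.2.2 (add ¬P, P):
                        × closes — contains both P and ¬P.
              branch 1.1.2.2 (add R):
                (¬P ↔ (P ↔ P)): β-rule — branch into ¬P, (P ↔ P)  //  ¬¬P, ¬(P ↔ P).
                  branch 1.1.2.2.1 (add ¬P, (P ↔ P)):
                    (P ↔ P): β-rule — branch into P, P  //  ¬P, ¬P.
                      branch 1.1.2.2.1.1 (add P, P):
                        × closes — contains both P and ¬P.
                      branch 1.1.2.2.1.2 (add ¬P, ¬P):
                        ○ open, literals {P=F, Q=T, R=T, S=T}.
                  branch 1.1.2.2.2 (add ¬¬P, ¬(P ↔ P)):
                    ¬(P ↔ P): β-rule — branch into P, ¬P  //  ¬P, P.
                      branch 1.1.2.2.2.1 (add P, ¬P):
                        × closes — contains both P and ¬P.
                      branch 1.1.2.2.2.2 (add ¬P, P):
                        × closes — contains both P and ¬P.
      branch 1.2 (add ¬(¬P → R), ¬(¬P ↔ (P ↔ P))):
        ¬(¬P → R): α-rule — add ¬P, ¬R.
        (S → S): β-rule — branch into ¬S  //  S.
          branch 1.2.1 (add ¬S):
            × closes — contains both S and ¬S.
          branch 1.2.2 (add S):
            ¬(¬P ↔ (P ↔ P)): β-rule — branch into ¬P, ¬(P ↔ P)  //  ¬¬P, (P ↔ P).
              branch 1.2.2.1 (add ¬P, ¬(P ↔ P)):
                ¬(P ↔ P): β-rule — branch into P, ¬P  //  ¬P, P.
                  branch 1.2.2.1.1 (add P, ¬P):
                    × closes — contains both P and ¬P.
                  branch 1.2.2.1.2 (add ¬P, P):
                    × closes — contains both P and ¬P.
              branch 1.2.2.2 (add ¬¬P, (P ↔ P)):
                × closes — contains both P and ¬P.
  branch 2 (add ¬Q, ¬S):
    ((¬P → R) ↔ (¬P ↔ (P ↔ P))): β-rule — branch into (¬P → R), (¬P ↔ (P ↔ P))  //  ¬(¬P → R), ¬(¬P ↔ (P ↔ P)).
      branch 2.1 (add (¬P → R), (¬P ↔ (P ↔ P))):
        (S → S): β-rule — branch into ¬S  //  S.
          branch 2.1.1 (add ¬S):
            (¬P → R): β-rule — branch into ¬¬P  //  R.
              branch 2.1.1.1 (add ¬¬P):
                (¬P ↔ (P ↔ P)): β-rule — branch into ¬P, (P ↔ P)  //  ¬¬P, ¬(P ↔ P).
                  branch 2.1.1.1.1 (add ¬P, (P ↔ P)):
                    × closes — contains both P and ¬P.
                  branch 2.1.1.1.2 (add ¬¬P, ¬(P ↔ P)):
                    ¬(P ↔ P): β-rule — branch into P, ¬P  //  ¬P, P.
                      branch 2.1.1.1.2.1 (add P, ¬P):
                        × closes — contains both P and ¬P.
                      branch 2.1.1.1.2.2 (add ¬P, P):
                        × closes — contains both P and ¬P.
              branch 2.1.1.2 (add R):
                (¬P ↔ (P ↔ P)): β-rule — branch into ¬P, (P ↔ P)  //  ¬¬P, ¬(P ↔ P).
                  branch 2.1.1.2.1 (add ¬P, (P ↔ P)):
                    (P ↔ P): β-rule — branch into P, P  //  ¬P, ¬P.
                      branch 2.1.1.2.1.1 (add P, P):
                        × closes — contains both P and ¬P.
                      branch 2.1.1.2.1.2 (add ¬P, ¬P):
                        ○ open, literals {P=F, Q=F, R=T, S=F}.
                  branch 2.1.1.2.2 (add ¬¬P, ¬(P ↔ P)):
                    ¬(P ↔ P): β-rule — branch into P, ¬P  //  ¬P, P.
                      branch 2.1.1.2.2.1 (add P, ¬P):
                        × closes — contains both P and ¬P.
                      branch 2.1.1.2.2.2 (add ¬P, P):
                        × closes — contains both P and ¬P.
          branch 2.1.2 (add S):
            × closes — contains both S and ¬S.
      branch 2.2 (add ¬(¬P → R), ¬(¬P ↔ (P ↔ P))):
        ¬(¬P → R): α-rule — add ¬P, ¬R.
        (S → S): β-rule — branch into ¬S  //  S.
          branch 2.2.1 (add ¬S):
            ¬(¬P ↔ (P ↔ P)): β-rule — branch into ¬P, ¬(P ↔ P)  //  ¬¬P, (P ↔ P).
              branch 2.2.1.1 (add ¬P, ¬(P ↔ P)):
                ¬(P ↔ P): β-rule — branch into P, ¬P  //  ¬P, P.
                  branch 2.2.1.1.1 (add P, ¬P):
                    × closes — contains both P and ¬P.
                  branch 2.2.1.1.2 (add ¬P, P):
                    × closes — contains both P and ¬P.
              branch 2.2.1.2 (add ¬¬P, (P ↔ P)):
                × closes — contains both P and ¬P.
          branch 2.2.2 (add S):
            × closes — contains both S and ¬S.
22 branches closed, 2 open.
Each open branch fixes some atoms; the unmentioned ones are free. Counting distinct full assignments: branch {P=F, Q=T, R=T, S=T} (none free) contributes 1 new; branch {P=F, Q=F, R=T, S=F} (none free) contributes 1 new. Total: 2.

2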